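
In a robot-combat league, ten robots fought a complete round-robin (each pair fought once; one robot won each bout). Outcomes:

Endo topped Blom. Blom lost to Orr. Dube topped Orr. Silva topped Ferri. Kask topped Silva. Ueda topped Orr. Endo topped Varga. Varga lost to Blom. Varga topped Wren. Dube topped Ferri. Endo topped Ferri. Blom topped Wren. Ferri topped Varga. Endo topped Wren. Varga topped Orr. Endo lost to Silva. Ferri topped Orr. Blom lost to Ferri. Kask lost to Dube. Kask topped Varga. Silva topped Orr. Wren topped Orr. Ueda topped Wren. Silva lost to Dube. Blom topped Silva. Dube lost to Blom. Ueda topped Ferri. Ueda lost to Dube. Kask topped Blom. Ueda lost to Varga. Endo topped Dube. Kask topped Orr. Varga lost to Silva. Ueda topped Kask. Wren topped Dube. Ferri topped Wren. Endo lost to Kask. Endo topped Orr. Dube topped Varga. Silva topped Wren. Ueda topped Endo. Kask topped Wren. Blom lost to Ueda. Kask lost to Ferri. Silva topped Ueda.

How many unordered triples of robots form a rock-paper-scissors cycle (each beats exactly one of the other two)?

Win totals: Orr 1, Blom 4, Ueda 6, Endo 6, Varga 3, Wren 2, Silva 6, Ferri 5, Kask 6, Dube 6.
A robot with w wins dominates both others in C(w,2) triples; summing gives 0 + 6 + 15 + 15 + 3 + 1 + 15 + 10 + 15 + 15 = 95 transitive triples.
Total triples C(10,3) = 120, so cyclic triples = 120 − 95 = 25.

25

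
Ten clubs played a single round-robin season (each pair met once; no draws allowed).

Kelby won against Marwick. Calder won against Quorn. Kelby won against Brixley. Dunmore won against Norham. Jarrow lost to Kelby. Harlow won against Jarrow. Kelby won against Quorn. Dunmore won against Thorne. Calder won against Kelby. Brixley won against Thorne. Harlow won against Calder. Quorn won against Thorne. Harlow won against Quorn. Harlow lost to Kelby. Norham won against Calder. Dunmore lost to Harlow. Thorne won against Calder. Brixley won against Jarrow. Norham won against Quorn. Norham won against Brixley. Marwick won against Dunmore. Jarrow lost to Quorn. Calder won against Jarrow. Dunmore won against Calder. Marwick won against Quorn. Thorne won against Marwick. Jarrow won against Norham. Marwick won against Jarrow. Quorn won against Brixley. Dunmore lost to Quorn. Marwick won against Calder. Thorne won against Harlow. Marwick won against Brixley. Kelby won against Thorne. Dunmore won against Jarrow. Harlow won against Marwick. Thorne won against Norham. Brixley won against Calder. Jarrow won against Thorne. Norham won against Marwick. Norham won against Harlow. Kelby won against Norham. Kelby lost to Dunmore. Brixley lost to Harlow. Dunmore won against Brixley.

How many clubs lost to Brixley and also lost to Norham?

Brixley beat: Thorne, Jarrow, Calder.
Norham beat: Marwick, Brixley, Quorn, Calder, Harlow.
Both beat: Calder — 1.

1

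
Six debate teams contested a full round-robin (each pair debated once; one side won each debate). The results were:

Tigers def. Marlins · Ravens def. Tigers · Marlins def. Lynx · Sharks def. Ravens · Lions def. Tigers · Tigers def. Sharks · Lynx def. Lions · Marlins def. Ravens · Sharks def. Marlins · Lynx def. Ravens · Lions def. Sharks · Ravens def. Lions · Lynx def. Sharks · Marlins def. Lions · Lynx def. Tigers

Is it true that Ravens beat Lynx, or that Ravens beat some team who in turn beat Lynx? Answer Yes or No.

Ravens did not beat Lynx directly.
Ravens beat Tigers, Lions, but each of them lost to Lynx. No two-step path.

No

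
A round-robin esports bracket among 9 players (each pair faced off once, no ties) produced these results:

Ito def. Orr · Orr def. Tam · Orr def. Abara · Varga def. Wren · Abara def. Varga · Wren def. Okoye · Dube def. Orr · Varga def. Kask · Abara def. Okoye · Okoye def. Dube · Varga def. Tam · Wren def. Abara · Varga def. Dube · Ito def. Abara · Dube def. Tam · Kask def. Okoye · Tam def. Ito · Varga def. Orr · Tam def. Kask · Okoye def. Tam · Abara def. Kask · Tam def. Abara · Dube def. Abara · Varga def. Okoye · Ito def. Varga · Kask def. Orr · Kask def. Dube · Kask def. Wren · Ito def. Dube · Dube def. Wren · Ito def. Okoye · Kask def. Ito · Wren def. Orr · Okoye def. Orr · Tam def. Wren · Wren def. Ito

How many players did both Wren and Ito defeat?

3

Wren beat: Orr, Ito, Abara, Okoye.
Ito beat: Orr, Varga, Abara, Dube, Okoye.
Both beat: Orr, Abara, Okoye — 3.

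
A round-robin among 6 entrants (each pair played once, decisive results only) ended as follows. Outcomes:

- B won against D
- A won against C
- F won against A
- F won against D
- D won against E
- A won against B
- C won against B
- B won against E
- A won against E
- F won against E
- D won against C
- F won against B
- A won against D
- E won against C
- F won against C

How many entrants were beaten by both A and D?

A beat: B, C, D, E.
D beat: C, E.
Both beat: C, E — 2.

2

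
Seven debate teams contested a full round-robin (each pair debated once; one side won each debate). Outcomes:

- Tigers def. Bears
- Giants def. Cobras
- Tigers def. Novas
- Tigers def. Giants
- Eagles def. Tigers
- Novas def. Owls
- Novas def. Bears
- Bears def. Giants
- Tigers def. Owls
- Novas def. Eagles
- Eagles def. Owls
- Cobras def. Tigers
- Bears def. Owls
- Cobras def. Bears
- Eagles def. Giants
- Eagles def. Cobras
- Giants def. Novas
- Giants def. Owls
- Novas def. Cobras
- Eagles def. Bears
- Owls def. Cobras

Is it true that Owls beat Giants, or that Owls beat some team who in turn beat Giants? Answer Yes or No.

No

Owls did not beat Giants directly.
Owls beat Cobras, but each of them lost to Giants. No two-step path.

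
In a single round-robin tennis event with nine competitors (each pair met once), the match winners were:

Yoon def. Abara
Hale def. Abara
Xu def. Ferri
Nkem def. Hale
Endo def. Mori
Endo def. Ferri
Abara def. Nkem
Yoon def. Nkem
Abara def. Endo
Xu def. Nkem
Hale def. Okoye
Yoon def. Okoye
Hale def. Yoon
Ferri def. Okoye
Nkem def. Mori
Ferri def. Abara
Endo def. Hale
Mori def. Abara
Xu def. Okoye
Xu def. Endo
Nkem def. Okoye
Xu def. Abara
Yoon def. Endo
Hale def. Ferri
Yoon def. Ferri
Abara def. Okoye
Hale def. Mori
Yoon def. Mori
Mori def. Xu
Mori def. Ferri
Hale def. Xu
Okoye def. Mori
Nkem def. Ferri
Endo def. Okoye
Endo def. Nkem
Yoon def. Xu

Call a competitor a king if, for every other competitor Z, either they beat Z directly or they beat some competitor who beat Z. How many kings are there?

Xu cannot reach Yoon in two steps.
Okoye cannot reach Hale, Endo, Yoon, Nkem in two steps.
Abara cannot reach Xu, Yoon in two steps.
Hale reaches everyone (king).
Endo reaches everyone (king).
Ferri cannot reach Xu, Hale, Yoon in two steps.
Yoon reaches everyone (king).
Nkem cannot reach Endo in two steps.
Mori cannot reach Hale, Yoon in two steps.
Kings: Hale, Endo, Yoon — 3.

3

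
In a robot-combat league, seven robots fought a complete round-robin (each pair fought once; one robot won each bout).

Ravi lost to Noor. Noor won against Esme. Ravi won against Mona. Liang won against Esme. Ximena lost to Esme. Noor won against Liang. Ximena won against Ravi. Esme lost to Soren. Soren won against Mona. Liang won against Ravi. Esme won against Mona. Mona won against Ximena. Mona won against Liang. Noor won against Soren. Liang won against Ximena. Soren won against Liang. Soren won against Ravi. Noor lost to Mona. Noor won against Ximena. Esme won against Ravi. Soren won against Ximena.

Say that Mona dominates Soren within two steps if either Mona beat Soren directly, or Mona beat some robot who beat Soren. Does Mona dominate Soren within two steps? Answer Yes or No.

Yes

Mona did not beat Soren directly.
Mona beat Liang, Ximena, Noor. Of those, Noor beat Soren.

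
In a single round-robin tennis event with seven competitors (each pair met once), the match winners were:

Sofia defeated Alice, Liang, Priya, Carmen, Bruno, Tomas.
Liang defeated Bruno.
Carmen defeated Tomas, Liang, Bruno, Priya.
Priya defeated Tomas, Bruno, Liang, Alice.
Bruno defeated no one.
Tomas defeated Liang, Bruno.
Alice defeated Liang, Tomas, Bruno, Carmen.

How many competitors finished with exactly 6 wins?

Win totals: Alice 4, Liang 1, Priya 4, Carmen 4, Tomas 2, Bruno 0, Sofia 6.
Exactly 6: Sofia — 1 competitor.

1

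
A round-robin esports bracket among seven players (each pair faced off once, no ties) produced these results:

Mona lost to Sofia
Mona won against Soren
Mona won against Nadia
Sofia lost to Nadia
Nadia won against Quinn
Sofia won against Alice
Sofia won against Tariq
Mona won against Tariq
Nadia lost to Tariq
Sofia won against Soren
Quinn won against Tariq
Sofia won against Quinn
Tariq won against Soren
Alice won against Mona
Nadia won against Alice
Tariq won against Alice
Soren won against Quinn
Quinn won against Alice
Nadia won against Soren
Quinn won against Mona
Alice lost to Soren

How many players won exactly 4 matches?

1

Win totals: Quinn 3, Tariq 3, Nadia 4, Mona 3, Alice 1, Soren 2, Sofia 5.
Exactly 4: Nadia — 1 player.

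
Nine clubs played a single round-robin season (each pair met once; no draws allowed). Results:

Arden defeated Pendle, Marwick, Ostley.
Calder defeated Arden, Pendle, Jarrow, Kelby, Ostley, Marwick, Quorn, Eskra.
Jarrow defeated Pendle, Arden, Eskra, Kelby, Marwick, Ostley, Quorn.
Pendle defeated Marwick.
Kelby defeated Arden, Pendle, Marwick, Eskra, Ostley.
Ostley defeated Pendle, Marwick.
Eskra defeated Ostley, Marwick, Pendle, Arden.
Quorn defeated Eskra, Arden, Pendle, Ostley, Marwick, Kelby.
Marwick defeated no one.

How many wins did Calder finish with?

Calder's results: beat Pendle, Arden, Quorn, Jarrow, Marwick, Kelby, Ostley, Eskra; lost to no one.
That is 8 wins.

8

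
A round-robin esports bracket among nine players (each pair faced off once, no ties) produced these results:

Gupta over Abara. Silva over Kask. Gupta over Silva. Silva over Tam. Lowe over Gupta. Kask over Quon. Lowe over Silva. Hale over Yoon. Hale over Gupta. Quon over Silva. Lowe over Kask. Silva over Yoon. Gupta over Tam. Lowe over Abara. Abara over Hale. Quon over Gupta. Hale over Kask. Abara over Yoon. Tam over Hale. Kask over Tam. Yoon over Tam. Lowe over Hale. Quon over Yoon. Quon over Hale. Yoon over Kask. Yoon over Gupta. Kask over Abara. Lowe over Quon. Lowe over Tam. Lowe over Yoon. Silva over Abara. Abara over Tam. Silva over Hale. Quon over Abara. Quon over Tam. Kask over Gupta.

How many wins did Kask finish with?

Kask's results: beat Quon, Abara, Tam, Gupta; lost to Lowe, Hale, Yoon, Silva.
That is 4 wins.

4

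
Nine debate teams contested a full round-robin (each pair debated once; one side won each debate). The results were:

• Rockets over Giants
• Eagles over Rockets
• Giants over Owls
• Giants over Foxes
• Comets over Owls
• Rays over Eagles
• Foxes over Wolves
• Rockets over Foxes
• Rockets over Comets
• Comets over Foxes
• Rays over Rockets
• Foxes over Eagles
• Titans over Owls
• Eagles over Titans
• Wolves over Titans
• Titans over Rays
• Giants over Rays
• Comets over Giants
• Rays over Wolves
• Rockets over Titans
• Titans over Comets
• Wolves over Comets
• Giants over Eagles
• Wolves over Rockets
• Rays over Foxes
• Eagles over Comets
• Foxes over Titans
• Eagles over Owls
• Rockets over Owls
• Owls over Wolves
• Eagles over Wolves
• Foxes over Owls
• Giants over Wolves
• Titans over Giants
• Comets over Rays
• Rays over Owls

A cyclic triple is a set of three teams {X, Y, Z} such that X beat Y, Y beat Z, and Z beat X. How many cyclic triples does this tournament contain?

23

Win totals: Wolves 3, Owls 1, Comets 4, Titans 4, Eagles 5, Foxes 4, Rockets 5, Rays 5, Giants 5.
A team with w wins dominates both others in C(w,2) triples; summing gives 3 + 0 + 6 + 6 + 10 + 6 + 10 + 10 + 10 = 61 transitive triples.
Total triples C(9,3) = 84, so cyclic triples = 84 − 61 = 23.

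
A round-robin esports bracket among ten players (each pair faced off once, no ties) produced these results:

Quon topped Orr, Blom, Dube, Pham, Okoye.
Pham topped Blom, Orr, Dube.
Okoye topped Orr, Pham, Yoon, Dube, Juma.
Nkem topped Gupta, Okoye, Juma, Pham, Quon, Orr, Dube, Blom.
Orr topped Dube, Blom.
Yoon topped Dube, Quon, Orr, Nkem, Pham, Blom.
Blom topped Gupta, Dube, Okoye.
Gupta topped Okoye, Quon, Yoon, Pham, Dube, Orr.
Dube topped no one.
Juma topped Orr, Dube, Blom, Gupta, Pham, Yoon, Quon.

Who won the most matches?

Nkem

Win totals: Orr 2, Pham 3, Quon 5, Gupta 6, Yoon 6, Okoye 5, Juma 7, Nkem 8, Blom 3, Dube 0.
Nkem leads with 8 wins (next highest: 7).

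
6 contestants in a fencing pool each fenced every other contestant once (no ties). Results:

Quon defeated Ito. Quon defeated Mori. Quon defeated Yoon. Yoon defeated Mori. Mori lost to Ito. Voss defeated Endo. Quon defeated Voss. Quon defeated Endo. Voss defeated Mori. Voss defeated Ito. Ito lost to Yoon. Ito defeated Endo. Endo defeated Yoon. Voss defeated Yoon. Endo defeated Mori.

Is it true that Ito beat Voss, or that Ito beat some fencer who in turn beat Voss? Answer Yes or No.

Ito did not beat Voss directly.
Ito beat Endo, Mori, but each of them lost to Voss. No two-step path.

No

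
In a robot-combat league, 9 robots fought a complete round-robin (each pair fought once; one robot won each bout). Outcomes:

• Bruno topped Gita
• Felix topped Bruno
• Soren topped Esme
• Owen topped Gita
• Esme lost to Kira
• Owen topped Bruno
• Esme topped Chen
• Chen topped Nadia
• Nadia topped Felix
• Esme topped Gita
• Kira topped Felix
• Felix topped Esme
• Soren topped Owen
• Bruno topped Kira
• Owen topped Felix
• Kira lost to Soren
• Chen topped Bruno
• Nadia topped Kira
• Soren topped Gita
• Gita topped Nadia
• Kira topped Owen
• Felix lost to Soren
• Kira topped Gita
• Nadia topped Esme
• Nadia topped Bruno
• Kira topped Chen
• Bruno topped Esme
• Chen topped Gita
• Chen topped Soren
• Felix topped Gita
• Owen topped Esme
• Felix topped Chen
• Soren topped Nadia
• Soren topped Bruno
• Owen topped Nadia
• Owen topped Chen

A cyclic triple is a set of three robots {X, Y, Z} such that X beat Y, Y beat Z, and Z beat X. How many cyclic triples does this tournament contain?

16

Win totals: Owen 6, Bruno 3, Nadia 4, Esme 2, Soren 7, Gita 1, Chen 4, Kira 5, Felix 4.
A robot with w wins dominates both others in C(w,2) triples; summing gives 15 + 3 + 6 + 1 + 21 + 0 + 6 + 10 + 6 = 68 transitive triples.
Total triples C(9,3) = 84, so cyclic triples = 84 − 68 = 16.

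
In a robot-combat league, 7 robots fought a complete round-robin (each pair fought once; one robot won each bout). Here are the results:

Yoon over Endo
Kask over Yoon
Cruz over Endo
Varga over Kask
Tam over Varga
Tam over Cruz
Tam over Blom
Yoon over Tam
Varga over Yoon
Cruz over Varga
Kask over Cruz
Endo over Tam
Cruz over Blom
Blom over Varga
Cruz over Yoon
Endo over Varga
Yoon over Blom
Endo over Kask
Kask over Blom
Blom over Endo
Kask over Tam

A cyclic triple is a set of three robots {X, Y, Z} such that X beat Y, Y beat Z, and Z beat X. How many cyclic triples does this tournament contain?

Win totals: Endo 3, Blom 2, Varga 2, Kask 4, Yoon 3, Tam 3, Cruz 4.
A robot with w wins dominates both others in C(w,2) triples; summing gives 3 + 1 + 1 + 6 + 3 + 3 + 6 = 23 transitive triples.
Total triples C(7,3) = 35, so cyclic triples = 35 − 23 = 12.

12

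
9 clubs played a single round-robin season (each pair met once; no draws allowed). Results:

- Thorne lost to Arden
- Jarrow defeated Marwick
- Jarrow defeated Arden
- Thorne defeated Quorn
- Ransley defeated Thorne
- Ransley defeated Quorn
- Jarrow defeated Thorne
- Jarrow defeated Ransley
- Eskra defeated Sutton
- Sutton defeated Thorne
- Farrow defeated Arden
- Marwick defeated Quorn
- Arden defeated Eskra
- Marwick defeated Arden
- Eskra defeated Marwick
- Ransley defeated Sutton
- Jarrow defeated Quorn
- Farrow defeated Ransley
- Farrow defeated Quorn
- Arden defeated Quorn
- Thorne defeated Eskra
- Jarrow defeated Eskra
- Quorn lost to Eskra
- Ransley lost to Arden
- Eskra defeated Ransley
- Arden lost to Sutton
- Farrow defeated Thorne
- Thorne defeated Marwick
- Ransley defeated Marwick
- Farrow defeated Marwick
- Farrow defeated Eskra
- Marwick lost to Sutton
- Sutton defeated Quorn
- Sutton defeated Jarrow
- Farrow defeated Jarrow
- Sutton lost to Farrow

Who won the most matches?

Farrow

Win totals: Quorn 0, Marwick 2, Ransley 4, Thorne 3, Sutton 5, Eskra 4, Farrow 8, Jarrow 6, Arden 4.
Farrow leads with 8 wins (next highest: 6).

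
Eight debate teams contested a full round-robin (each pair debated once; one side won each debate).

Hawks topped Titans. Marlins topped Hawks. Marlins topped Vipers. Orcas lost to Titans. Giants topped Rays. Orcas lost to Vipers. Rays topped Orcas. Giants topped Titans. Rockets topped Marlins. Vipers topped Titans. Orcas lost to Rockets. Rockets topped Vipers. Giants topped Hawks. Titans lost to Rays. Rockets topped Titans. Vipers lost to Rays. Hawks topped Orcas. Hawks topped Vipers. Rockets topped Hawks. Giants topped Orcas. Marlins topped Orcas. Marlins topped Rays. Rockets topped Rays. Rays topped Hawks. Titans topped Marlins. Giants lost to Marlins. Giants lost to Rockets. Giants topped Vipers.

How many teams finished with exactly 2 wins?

2

Win totals: Rockets 7, Hawks 3, Giants 5, Rays 4, Titans 2, Vipers 2, Marlins 5, Orcas 0.
Exactly 2: Titans, Vipers — 2 teams.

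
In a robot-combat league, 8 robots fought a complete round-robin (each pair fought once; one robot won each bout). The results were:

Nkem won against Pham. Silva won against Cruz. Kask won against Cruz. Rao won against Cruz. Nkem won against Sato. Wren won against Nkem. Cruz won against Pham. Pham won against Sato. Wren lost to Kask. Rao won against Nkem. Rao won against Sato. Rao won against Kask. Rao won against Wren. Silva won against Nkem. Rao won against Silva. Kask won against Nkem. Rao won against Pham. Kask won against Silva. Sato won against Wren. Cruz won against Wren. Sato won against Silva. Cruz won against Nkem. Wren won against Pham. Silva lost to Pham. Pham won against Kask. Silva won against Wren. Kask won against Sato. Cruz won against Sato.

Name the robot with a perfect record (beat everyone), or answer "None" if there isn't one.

Rao

Rao has 7 wins out of 7 opponents — a perfect record.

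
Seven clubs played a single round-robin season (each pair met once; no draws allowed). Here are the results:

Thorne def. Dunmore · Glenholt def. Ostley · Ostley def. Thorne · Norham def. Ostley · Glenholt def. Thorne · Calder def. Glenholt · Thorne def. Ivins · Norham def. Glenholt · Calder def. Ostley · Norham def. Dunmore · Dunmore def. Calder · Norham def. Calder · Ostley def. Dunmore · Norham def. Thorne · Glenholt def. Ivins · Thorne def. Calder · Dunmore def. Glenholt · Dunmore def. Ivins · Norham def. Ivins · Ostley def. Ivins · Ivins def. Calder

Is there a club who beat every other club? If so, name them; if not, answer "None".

Norham

Norham has 6 wins out of 6 opponents — a perfect record.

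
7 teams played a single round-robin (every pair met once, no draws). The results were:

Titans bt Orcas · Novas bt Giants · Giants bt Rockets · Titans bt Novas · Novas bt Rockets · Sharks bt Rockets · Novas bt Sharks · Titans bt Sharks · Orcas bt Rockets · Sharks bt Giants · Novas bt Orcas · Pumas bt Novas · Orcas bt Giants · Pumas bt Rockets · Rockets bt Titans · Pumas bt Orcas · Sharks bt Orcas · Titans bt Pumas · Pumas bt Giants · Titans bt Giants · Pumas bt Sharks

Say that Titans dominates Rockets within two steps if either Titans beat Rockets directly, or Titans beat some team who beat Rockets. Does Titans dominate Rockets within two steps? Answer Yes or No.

Titans did not beat Rockets directly.
Titans beat Pumas, Novas, Orcas, Giants, Sharks. Of those, Pumas beat Rockets.

Yes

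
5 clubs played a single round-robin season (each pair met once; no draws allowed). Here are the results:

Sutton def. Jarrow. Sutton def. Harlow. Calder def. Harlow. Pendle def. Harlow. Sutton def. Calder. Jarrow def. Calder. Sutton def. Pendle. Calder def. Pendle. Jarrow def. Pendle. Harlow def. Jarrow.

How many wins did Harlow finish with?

Harlow's results: beat Jarrow; lost to Calder, Pendle, Sutton.
That is 1 win.

1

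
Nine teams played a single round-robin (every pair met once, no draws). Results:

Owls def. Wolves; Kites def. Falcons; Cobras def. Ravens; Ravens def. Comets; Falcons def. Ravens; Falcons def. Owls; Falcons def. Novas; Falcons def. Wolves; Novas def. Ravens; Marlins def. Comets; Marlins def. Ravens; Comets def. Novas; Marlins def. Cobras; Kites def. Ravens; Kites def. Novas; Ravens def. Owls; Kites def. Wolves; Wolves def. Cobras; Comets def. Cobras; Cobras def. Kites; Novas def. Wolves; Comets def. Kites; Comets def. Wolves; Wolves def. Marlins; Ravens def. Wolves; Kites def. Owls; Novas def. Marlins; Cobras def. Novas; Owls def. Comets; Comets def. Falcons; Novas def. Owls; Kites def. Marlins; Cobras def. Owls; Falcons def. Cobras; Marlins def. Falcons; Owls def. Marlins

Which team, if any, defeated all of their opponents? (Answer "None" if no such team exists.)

Highest win total is Kites with 6 (out of 8 possible).
Kites lost to Cobras, Comets, so no team went undefeated.

None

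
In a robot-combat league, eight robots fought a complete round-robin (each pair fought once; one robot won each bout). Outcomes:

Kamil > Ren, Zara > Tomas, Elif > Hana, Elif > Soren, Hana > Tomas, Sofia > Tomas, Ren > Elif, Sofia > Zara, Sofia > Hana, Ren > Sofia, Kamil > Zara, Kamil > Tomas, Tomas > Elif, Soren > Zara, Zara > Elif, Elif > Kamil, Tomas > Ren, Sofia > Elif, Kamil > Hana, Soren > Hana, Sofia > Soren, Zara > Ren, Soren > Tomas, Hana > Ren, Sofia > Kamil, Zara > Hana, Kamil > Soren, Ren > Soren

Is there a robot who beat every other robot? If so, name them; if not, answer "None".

Highest win total is Sofia with 6 (out of 7 possible).
Sofia lost to Ren, so no robot went undefeated.

None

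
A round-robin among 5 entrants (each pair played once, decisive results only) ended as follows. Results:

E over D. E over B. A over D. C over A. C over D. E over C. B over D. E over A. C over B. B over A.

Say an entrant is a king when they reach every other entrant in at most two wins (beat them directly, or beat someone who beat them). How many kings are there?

A cannot reach B, C, E in two steps.
B cannot reach C, E in two steps.
C cannot reach E in two steps.
D cannot reach A, B, C, E in two steps.
E reaches everyone (king).
Kings: E — 1.

1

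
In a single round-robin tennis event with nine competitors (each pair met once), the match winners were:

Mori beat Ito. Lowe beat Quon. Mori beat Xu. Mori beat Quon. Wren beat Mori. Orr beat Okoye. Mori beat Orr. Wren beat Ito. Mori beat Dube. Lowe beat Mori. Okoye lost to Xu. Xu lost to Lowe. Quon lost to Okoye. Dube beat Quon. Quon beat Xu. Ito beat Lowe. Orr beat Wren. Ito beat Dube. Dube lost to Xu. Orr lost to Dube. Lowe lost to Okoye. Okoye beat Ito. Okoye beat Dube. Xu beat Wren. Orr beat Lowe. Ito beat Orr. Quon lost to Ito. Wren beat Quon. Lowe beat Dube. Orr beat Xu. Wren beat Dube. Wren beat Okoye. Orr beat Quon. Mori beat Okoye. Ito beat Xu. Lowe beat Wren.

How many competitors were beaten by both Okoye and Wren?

Okoye beat: Dube, Quon, Lowe, Ito.
Wren beat: Dube, Quon, Mori, Okoye, Ito.
Both beat: Dube, Quon, Ito — 3.

3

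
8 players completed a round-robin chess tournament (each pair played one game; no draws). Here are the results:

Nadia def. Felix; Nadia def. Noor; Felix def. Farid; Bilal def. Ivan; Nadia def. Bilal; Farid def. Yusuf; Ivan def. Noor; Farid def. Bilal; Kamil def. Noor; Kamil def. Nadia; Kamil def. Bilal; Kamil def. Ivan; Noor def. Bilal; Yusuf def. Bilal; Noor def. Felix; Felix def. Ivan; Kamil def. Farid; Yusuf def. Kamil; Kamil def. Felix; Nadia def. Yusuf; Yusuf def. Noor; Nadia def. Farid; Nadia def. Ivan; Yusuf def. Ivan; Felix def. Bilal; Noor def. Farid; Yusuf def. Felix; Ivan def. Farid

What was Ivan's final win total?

2

Ivan's results: beat Farid, Noor; lost to Nadia, Bilal, Kamil, Yusuf, Felix.
That is 2 wins.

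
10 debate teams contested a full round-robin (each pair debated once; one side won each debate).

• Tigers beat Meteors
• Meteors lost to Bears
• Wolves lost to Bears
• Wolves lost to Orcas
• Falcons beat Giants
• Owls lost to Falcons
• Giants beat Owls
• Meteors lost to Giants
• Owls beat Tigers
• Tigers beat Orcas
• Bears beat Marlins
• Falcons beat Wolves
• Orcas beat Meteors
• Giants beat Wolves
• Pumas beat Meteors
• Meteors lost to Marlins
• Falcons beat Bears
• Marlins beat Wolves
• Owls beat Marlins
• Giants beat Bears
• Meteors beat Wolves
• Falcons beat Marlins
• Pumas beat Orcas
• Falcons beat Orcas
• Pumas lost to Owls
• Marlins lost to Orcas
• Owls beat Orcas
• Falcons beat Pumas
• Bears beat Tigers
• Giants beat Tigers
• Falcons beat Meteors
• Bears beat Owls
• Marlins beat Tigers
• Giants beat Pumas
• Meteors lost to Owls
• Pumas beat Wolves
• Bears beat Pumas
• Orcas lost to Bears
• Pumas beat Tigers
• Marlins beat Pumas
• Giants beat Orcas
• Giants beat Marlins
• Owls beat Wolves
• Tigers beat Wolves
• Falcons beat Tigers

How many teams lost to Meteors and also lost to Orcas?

Meteors beat: Wolves.
Orcas beat: Marlins, Wolves, Meteors.
Both beat: Wolves — 1.

1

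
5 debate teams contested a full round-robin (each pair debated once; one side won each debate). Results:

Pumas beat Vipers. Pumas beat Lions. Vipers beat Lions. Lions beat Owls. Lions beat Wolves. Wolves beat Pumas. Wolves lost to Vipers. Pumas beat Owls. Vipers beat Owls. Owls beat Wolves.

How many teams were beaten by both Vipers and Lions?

Vipers beat: Lions, Wolves, Owls.
Lions beat: Wolves, Owls.
Both beat: Wolves, Owls — 2.

2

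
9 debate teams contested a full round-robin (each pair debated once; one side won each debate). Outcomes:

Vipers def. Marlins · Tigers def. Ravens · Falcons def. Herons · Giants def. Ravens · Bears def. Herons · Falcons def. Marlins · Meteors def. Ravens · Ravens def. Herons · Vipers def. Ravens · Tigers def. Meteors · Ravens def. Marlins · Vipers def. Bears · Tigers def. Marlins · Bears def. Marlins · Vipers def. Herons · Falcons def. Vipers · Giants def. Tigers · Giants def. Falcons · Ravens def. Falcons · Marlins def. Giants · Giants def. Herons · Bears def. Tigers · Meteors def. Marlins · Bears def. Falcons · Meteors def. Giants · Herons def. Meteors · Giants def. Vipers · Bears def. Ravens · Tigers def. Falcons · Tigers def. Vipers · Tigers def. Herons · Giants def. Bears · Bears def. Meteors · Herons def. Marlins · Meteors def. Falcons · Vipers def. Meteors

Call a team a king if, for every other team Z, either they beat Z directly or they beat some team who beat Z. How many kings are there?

Marlins cannot reach Meteors in two steps.
Tigers reaches everyone (king).
Bears reaches everyone (king).
Vipers reaches everyone (king).
Meteors reaches everyone (king).
Falcons cannot reach Tigers in two steps.
Giants reaches everyone (king).
Ravens cannot reach Tigers, Bears in two steps.
Herons cannot reach Tigers, Bears, Vipers in two steps.
Kings: Tigers, Bears, Vipers, Meteors, Giants — 5.

5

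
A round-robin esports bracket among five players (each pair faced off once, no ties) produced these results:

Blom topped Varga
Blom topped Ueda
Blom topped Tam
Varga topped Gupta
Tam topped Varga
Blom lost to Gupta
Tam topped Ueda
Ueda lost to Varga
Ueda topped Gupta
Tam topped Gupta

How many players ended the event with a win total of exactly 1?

Win totals: Ueda 1, Varga 2, Gupta 1, Tam 3, Blom 3.
Exactly 1: Ueda, Gupta — 2 players.

2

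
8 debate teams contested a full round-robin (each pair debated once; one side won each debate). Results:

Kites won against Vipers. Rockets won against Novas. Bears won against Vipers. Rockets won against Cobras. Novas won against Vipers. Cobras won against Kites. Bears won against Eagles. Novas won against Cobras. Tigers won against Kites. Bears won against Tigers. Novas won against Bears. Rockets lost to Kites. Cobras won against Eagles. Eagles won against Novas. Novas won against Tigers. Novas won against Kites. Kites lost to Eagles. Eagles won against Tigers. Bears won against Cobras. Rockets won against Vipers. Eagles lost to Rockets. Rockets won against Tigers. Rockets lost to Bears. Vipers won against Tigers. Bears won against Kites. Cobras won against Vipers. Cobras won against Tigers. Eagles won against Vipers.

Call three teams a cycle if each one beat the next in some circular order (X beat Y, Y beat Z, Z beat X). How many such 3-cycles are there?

Win totals: Bears 6, Vipers 1, Eagles 4, Cobras 4, Tigers 1, Kites 2, Rockets 5, Novas 5.
A team with w wins dominates both others in C(w,2) triples; summing gives 15 + 0 + 6 + 6 + 0 + 1 + 10 + 10 = 48 transitive triples.
Total triples C(8,3) = 56, so cyclic triples = 56 − 48 = 8.

8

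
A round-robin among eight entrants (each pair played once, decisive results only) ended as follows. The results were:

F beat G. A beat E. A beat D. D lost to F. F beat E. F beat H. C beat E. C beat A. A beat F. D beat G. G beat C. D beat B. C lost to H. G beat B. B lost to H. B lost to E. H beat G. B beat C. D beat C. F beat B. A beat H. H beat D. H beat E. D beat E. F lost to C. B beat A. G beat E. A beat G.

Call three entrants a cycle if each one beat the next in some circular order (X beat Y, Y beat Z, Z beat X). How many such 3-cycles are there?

13

Win totals: A 5, B 2, C 3, D 4, E 1, F 5, G 3, H 5.
An entrant with w wins dominates both others in C(w,2) triples; summing gives 10 + 1 + 3 + 6 + 0 + 10 + 3 + 10 = 43 transitive triples.
Total triples C(8,3) = 56, so cyclic triples = 56 − 43 = 13.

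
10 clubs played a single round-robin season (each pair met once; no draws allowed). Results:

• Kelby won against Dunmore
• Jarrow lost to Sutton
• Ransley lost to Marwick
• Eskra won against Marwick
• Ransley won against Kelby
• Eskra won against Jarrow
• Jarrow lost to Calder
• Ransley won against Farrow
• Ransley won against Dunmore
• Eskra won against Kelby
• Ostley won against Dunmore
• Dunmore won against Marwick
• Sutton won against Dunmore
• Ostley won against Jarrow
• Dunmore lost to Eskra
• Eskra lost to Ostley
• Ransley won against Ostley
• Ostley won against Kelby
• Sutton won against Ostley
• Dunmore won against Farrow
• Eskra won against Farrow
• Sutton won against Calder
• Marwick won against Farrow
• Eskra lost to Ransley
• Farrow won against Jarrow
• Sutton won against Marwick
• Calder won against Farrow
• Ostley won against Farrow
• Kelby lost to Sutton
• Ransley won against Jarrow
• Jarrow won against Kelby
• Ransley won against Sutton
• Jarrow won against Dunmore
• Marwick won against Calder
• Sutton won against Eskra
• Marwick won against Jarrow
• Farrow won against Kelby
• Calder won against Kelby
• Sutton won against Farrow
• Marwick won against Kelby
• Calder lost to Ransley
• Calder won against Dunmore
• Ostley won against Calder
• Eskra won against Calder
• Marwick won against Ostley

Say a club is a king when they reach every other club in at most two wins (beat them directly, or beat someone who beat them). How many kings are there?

Dunmore cannot reach Eskra, Sutton in two steps.
Ostley cannot reach Ransley, Sutton in two steps.
Ransley reaches everyone (king).
Eskra cannot reach Sutton in two steps.
Kelby cannot reach Ostley, Ransley, Eskra, Jarrow, Sutton, Calder in two steps.
Jarrow cannot reach Ostley, Ransley, Eskra, Sutton, Calder in two steps.
Sutton reaches everyone (king).
Marwick reaches everyone (king).
Calder cannot reach Ostley, Ransley, Eskra, Sutton in two steps.
Farrow cannot reach Ostley, Ransley, Eskra, Sutton, Marwick, Calder in two steps.
Kings: Ransley, Sutton, Marwick — 3.

3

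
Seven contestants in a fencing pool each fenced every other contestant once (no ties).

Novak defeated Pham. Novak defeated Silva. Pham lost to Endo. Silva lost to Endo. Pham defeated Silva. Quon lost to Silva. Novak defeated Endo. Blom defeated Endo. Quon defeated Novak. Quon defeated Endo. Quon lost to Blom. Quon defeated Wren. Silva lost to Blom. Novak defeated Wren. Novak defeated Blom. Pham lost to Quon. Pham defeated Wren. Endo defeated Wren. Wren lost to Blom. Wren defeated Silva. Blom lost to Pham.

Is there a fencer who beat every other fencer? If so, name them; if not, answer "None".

None

Highest win total is Novak with 5 (out of 6 possible).
Novak lost to Quon, so no fencer went undefeated.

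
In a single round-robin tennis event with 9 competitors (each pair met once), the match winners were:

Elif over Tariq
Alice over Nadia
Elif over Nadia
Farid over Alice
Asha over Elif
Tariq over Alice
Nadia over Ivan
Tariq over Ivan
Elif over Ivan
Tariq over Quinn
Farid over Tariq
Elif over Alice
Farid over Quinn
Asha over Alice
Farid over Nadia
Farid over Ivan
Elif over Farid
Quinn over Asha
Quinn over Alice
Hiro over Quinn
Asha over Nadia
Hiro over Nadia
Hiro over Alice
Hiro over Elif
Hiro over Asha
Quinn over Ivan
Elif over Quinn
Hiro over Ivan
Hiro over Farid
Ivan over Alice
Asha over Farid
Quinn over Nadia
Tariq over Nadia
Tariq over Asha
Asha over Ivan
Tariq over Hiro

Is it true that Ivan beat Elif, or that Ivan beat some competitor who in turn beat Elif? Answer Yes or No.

Ivan did not beat Elif directly.
Ivan beat Alice, but each of them lost to Elif. No two-step path.

No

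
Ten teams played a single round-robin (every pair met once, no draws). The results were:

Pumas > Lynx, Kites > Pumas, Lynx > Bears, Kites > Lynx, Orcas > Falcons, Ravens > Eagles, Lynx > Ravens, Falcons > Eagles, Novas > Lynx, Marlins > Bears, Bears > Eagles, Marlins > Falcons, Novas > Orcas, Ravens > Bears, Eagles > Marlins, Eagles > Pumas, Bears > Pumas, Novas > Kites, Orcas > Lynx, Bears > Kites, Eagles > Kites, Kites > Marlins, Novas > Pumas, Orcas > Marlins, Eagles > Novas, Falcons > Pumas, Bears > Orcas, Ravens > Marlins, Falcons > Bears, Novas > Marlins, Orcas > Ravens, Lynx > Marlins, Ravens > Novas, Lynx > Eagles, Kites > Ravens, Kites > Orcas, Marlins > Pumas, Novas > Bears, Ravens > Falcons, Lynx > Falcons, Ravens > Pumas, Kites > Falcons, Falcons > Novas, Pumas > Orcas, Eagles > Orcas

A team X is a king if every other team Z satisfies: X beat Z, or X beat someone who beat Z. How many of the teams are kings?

6

Pumas cannot reach Novas, Kites in two steps.
Marlins cannot reach Ravens in two steps.
Lynx reaches everyone (king).
Orcas cannot reach Kites in two steps.
Bears reaches everyone (king).
Ravens reaches everyone (king).
Novas reaches everyone (king).
Falcons cannot reach Ravens in two steps.
Kites reaches everyone (king).
Eagles reaches everyone (king).
Kings: Lynx, Bears, Ravens, Novas, Kites, Eagles — 6.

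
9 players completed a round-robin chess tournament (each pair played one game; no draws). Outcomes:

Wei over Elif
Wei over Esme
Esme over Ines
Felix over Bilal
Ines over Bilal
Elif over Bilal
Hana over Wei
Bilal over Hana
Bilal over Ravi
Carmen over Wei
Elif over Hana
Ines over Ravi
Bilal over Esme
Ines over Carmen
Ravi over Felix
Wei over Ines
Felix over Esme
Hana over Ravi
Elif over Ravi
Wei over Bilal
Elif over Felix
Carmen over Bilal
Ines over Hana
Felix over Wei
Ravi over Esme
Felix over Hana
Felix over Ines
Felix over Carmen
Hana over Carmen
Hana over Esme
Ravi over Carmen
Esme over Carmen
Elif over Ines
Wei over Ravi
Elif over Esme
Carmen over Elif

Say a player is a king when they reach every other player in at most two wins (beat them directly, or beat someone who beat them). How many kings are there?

7

Wei reaches everyone (king).
Carmen reaches everyone (king).
Elif reaches everyone (king).
Esme cannot reach Felix in two steps.
Hana reaches everyone (king).
Felix reaches everyone (king).
Bilal cannot reach Elif in two steps.
Ravi reaches everyone (king).
Ines reaches everyone (king).
Kings: Wei, Carmen, Elif, Hana, Felix, Ravi, Ines — 7.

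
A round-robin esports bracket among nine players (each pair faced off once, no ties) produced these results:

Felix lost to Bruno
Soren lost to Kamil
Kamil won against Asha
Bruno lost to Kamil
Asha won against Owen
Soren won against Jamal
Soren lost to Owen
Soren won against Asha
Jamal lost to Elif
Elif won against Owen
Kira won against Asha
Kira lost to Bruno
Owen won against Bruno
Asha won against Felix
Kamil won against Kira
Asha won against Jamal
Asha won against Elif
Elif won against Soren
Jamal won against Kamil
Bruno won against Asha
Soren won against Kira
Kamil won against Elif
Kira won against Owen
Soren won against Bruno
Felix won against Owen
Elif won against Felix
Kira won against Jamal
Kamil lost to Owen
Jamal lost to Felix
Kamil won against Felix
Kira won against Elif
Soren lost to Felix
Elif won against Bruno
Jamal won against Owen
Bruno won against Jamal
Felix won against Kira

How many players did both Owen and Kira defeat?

Owen beat: Kamil, Soren, Bruno.
Kira beat: Asha, Owen, Elif, Jamal.
No one was beaten by both.

0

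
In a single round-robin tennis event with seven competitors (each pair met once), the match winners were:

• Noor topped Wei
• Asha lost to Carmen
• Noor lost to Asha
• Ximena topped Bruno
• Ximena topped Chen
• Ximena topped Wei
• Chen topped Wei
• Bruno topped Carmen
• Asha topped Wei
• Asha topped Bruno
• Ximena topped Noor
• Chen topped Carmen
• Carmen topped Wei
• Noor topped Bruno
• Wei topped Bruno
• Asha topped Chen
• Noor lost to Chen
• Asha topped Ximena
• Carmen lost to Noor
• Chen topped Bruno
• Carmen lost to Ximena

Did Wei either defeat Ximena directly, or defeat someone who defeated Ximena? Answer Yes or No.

No

Wei did not beat Ximena directly.
Wei beat Bruno, but each of them lost to Ximena. No two-step path.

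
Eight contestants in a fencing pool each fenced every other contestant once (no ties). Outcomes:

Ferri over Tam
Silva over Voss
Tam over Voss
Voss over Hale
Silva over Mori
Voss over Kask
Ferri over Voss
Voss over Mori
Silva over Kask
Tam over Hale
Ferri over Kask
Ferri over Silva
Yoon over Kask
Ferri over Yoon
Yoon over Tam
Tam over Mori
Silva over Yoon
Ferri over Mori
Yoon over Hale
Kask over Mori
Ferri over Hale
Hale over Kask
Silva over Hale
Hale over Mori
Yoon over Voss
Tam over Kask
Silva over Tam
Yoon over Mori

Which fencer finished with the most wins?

Win totals: Tam 4, Voss 3, Ferri 7, Silva 6, Mori 0, Yoon 5, Hale 2, Kask 1.
Ferri leads with 7 wins (next highest: 6).

Ferri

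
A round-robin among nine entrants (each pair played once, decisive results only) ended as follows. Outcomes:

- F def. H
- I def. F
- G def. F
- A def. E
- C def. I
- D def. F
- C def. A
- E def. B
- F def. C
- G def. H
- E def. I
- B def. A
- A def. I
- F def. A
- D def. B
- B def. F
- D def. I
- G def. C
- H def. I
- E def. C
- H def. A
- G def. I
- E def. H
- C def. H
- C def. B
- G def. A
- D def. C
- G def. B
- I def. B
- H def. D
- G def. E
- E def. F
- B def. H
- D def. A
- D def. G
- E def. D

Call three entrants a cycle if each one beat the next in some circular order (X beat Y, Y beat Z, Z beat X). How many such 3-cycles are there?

16

Win totals: A 2, B 3, C 4, D 6, E 6, F 3, G 7, H 3, I 2.
An entrant with w wins dominates both others in C(w,2) triples; summing gives 1 + 3 + 6 + 15 + 15 + 3 + 21 + 3 + 1 = 68 transitive triples.
Total triples C(9,3) = 84, so cyclic triples = 84 − 68 = 16.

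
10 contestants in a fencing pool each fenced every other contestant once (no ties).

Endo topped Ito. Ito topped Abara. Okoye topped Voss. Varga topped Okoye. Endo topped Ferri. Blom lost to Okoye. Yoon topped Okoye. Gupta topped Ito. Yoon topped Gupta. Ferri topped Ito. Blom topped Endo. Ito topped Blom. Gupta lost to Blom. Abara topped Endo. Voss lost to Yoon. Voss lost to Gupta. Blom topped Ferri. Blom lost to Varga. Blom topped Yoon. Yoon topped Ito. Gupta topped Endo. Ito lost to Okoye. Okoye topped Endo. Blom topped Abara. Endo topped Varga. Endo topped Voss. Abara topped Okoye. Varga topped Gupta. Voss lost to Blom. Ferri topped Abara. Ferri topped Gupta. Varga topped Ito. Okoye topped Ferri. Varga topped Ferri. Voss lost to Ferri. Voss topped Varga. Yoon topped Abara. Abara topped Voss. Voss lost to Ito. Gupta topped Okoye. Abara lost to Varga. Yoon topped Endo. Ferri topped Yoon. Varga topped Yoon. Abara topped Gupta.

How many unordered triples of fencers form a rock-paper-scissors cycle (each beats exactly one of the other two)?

28

Win totals: Ito 3, Endo 4, Blom 6, Gupta 4, Yoon 6, Varga 7, Voss 1, Ferri 5, Okoye 5, Abara 4.
A fencer with w wins dominates both others in C(w,2) triples; summing gives 3 + 6 + 15 + 6 + 15 + 21 + 0 + 10 + 10 + 6 = 92 transitive triples.
Total triples C(10,3) = 120, so cyclic triples = 120 − 92 = 28.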